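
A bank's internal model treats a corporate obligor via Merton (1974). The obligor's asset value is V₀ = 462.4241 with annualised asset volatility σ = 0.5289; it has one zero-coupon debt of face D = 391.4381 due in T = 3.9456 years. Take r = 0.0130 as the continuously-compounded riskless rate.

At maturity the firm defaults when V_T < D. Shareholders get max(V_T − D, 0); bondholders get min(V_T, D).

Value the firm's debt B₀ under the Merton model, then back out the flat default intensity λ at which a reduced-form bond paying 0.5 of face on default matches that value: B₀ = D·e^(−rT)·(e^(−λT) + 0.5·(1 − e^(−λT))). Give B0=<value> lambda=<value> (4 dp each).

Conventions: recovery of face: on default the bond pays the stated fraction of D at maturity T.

B0=246.7793 lambda=0.2831

Work the structural quantities from V₀ = 462.4241 against face 391.4381:
d₁ = [ln(V₀/D) + (r + σ²/2)T] / (σ√T)
   = [ln(462.4241/391.4381) + (0.0130 + 0.5·0.5289²)·3.9456] / (0.5289·√3.9456)
   = [0.166655 + 0.603154] / 1.050582 = 0.732745
d₂ = d₁ − σ√T = 0.732745 − 1.050582 = -0.317837
N(d₁) = 0.768143,  N(d₂) = 0.375304,  e^(−rT) = 0.950000
E₀ = V₀·N(d₁) − D·e^(−rT)·N(d₂)
   = 462.4241·0.768143 − 391.4381·0.950000·0.375304 = 215.644841
B₀ = V₀ − E₀ = 462.4241 − 215.644841 = 246.779259
e^(−λT) = (B₀·e^(rT)/D − 0.5)/(1 − 0.5) = (246.7793·1.052631/391.4381 − 0.5)/0.5 = 0.32724717
λ = −ln(0.32724717)/3.9456 = 0.283110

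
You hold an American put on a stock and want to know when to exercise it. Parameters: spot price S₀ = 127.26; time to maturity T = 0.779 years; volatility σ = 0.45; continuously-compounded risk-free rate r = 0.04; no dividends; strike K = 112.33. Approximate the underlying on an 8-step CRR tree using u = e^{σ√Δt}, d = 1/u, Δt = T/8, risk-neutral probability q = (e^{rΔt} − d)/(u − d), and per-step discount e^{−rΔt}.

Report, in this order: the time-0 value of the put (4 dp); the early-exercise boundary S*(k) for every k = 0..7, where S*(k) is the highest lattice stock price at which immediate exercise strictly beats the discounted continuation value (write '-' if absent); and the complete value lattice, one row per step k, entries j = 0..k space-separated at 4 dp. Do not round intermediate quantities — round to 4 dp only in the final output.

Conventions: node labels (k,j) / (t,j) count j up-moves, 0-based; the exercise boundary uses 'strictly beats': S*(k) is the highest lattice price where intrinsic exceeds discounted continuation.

Δt=0.09738, u=1.15076, d=0.86899, q=0.47880, disc=e^(-rΔt)=0.99611
k=8 terminal: V=max(K-S,0) → 70.9477 57.5296 39.7606 16.2302 0.0000 0.0000 0.0000 0.0000 0.0000
k=7: j=0 S=47.6211 intr=64.7089 cont=64.2722 V=64.7089[EX]; j=1 S=63.0621 intr=49.2679 cont=48.8312 V=49.2679[EX]; j=2 S=83.5099 intr=28.8201 cont=28.3834 V=28.8201[EX]; j=3 S=110.5878 intr=1.7422 cont=8.4262 V=8.4262[hold]; j=4 S=146.4457 intr=0.0000 cont=0.0000 V=0.0000[hold]; j=5 S=193.9304 intr=0.0000 cont=0.0000 V=0.0000[hold]; j=6 S=256.8119 intr=0.0000 cont=0.0000 V=0.0000[hold]; j=7 S=340.0827 intr=0.0000 cont=0.0000 V=0.0000[hold]  S*(7)=83.5099
k=6: j=0 S=54.8004 intr=57.5296 cont=57.0929 V=57.5296[EX]; j=1 S=72.5694 intr=39.7606 cont=39.3240 V=39.7606[EX]; j=2 S=96.0998 intr=16.2302 cont=18.9814 V=18.9814[hold]; j=3 S=127.2600 intr=0.0000 cont=4.3747 V=4.3747[hold]; j=4 S=168.5238 intr=0.0000 cont=0.0000 V=0.0000[hold]; j=5 S=223.1673 intr=0.0000 cont=0.0000 V=0.0000[hold]; j=6 S=295.5288 intr=0.0000 cont=0.0000 V=0.0000[hold]  S*(6)=72.5694
k=5: j=0 S=63.0621 intr=49.2679 cont=48.8312 V=49.2679[EX]; j=1 S=83.5099 intr=28.8201 cont=29.6956 V=29.6956[hold]; j=2 S=110.5878 intr=1.7422 cont=11.9411 V=11.9411[hold]; j=3 S=146.4457 intr=0.0000 cont=2.2712 V=2.2712[hold]; j=4 S=193.9304 intr=0.0000 cont=0.0000 V=0.0000[hold]; j=5 S=256.8119 intr=0.0000 cont=0.0000 V=0.0000[hold]  S*(5)=63.0621
k=4: j=0 S=72.5694 intr=39.7606 cont=39.7415 V=39.7606[EX]; j=1 S=96.0998 intr=16.2302 cont=21.1123 V=21.1123[hold]; j=2 S=127.2600 intr=0.0000 cont=7.2827 V=7.2827[hold]; j=3 S=168.5238 intr=0.0000 cont=1.1791 V=1.1791[hold]; j=4 S=223.1673 intr=0.0000 cont=0.0000 V=0.0000[hold]  S*(4)=72.5694
k=3: j=0 S=83.5099 intr=28.8201 cont=30.7119 V=30.7119[hold]; j=1 S=110.5878 intr=1.7422 cont=14.4343 V=14.4343[hold]; j=2 S=146.4457 intr=0.0000 cont=4.3433 V=4.3433[hold]; j=3 S=193.9304 intr=0.0000 cont=0.6122 V=0.6122[hold]  S*(3)=-
k=2: j=0 S=96.0998 intr=16.2302 cont=22.8291 V=22.8291[hold]; j=1 S=127.2600 intr=0.0000 cont=9.5654 V=9.5654[hold]; j=2 S=168.5238 intr=0.0000 cont=2.5469 V=2.5469[hold]  S*(2)=-
k=1: j=0 S=110.5878 intr=1.7422 cont=16.4143 V=16.4143[hold]; j=1 S=146.4457 intr=0.0000 cont=6.1808 V=6.1808[hold]  S*(1)=-
k=0: j=0 S=127.2600 intr=0.0000 cont=11.4697 V=11.4697[hold]  S*(0)=-

price = 11.4697
boundary = - - - - 72.5694 63.0621 72.5694 83.5099
tree:
11.4697
16.4143 6.1808
22.8291 9.5654 2.5469
30.7119 14.4343 4.3433 0.6122
39.7606 21.1123 7.2827 1.1791 0.0000
49.2679 29.6956 11.9411 2.2712 0.0000 0.0000
57.5296 39.7606 18.9814 4.3747 0.0000 0.0000 0.0000
64.7089 49.2679 28.8201 8.4262 0.0000 0.0000 0.0000 0.0000
70.9477 57.5296 39.7606 16.2302 0.0000 0.0000 0.0000 0.0000 0.0000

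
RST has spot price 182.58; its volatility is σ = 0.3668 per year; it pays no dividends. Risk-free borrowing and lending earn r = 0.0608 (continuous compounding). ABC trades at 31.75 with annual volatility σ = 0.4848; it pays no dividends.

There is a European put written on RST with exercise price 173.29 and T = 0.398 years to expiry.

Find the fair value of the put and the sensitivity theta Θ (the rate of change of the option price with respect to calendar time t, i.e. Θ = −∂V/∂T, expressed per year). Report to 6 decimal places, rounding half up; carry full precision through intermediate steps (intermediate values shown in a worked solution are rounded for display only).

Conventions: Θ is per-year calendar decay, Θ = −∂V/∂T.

σ√T = 0.3668·√0.398 = 0.231404
d₁ = (ln(S/K) + (r+σ²/2)T) / (σ√T) = (ln(182.58/173.29) + (0.0608+0.3668²/2)·0.398) / 0.231404 = (0.052222 + 0.050972) / 0.231404 = 0.445948
d₂ = d₁ − σ√T = 0.445948 − 0.231404 = 0.214544
e^{−rT} = 0.976092
N(−d₁) = 0.327817,  N(−d₂) = 0.415061
Put price V = K·e^{−rT}·N(−d₂) − S·N(−d₁) = 70.206364 − 59.852874 = 10.353489
φ(d₁) = (1/√(2π))·e^{−d₁²/2} = 0.361182
Θ = −S·φ(d₁)·σ/(2√T) + r·K·e^{−rT}·N(−d₂) = −19.170657 + 4.268547 = -14.902110

price = 10.353489
Θ = -14.902110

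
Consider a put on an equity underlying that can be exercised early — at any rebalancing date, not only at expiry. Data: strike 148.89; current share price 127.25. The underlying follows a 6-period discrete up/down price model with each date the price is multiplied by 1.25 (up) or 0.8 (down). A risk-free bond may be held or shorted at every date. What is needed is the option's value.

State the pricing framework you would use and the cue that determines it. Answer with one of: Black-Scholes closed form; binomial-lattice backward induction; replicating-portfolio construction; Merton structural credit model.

Key observation: the defining feature is the embedded early-exercise option across 6 discrete dates on the spot-127.25 tree; pricing the strike-148.89 put means working backward with an exercise test at every node.

framework: binomial-lattice backward induction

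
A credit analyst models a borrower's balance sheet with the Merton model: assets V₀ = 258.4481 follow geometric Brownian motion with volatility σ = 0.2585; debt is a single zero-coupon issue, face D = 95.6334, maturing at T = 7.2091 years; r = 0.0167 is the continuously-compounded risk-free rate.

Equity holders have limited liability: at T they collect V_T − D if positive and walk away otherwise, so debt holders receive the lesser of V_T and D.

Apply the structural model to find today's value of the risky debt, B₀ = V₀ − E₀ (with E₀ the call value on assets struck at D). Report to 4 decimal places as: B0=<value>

B0=82.5330

Apply the equity-as-call identities (strike 95.6334, horizon 7.2091 years):
d₁ = [ln(V₀/D) + (r + σ²/2)T] / (σ√T)
   = [ln(258.4481/95.6334) + (0.0167 + 0.5·0.2585²)·7.2091] / (0.2585·√7.2091)
   = [0.994173 + 0.361256] / 0.694066 = 1.952880
d₂ = d₁ − σ√T = 1.952880 − 0.694066 = 1.258814
N(d₁) = 0.974583,  N(d₂) = 0.895951,  e^(−rT) = 0.886573
E₀ = V₀·N(d₁) − D·e^(−rT)·N(d₂)
   = 258.4481·0.974583 − 95.6334·0.886573·0.895951 = 175.915055
B₀ = V₀ − E₀ = 258.4481 − 175.915055 = 82.533045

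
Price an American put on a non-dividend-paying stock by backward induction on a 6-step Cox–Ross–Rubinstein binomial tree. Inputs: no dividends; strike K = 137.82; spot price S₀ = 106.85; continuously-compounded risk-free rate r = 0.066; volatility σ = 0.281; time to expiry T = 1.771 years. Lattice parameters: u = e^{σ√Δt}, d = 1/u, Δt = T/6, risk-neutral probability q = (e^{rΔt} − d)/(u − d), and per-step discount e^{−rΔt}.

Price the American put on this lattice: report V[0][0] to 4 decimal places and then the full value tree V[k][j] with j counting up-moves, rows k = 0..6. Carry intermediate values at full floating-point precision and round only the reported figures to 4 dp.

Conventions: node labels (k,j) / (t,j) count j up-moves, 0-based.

Δt=0.29517  u=1.16493  d=0.85842  q=0.52609  discount=0.98071
step 6 (expiry): payoffs max(K−S,0) = 95.0672 79.8013 59.0844 30.9700 0.0000 0.0000 0.0000
k=5: (k=5,j=0): S=49.8042, K−S=88.0158, hold=85.3569 ⇒ V=88.0158 exercise | (k=5,j=1): S=67.5880, K−S=70.2320, hold=67.5731 ⇒ V=70.2320 exercise | (k=5,j=2): S=91.7219, K−S=46.0981, hold=43.4392 ⇒ V=46.0981 exercise | (k=5,j=3): S=124.4733, K−S=13.3467, hold=14.3939 ⇒ V=14.3939 continue | (k=5,j=4): S=168.9194, K−S=0.0000, hold=0.0000 ⇒ V=0.0000 continue | (k=5,j=5): S=229.2360, K−S=0.0000, hold=0.0000 ⇒ V=0.0000 continue
k=4: (k=4,j=0): S=58.0187, K−S=79.8013, hold=77.1424 ⇒ V=79.8013 exercise | (k=4,j=1): S=78.7356, K−S=59.0844, hold=56.4255 ⇒ V=59.0844 exercise | (k=4,j=2): S=106.8500, K−S=30.9700, hold=28.8514 ⇒ V=30.9700 exercise | (k=4,j=3): S=145.0033, K−S=0.0000, hold=6.6899 ⇒ V=6.6899 continue | (k=4,j=4): S=196.7801, K−S=0.0000, hold=0.0000 ⇒ V=0.0000 continue
k=3: (k=3,j=0): S=67.5880, K−S=70.2320, hold=67.5731 ⇒ V=70.2320 exercise | (k=3,j=1): S=91.7219, K−S=46.0981, hold=43.4392 ⇒ V=46.0981 exercise | (k=3,j=2): S=124.4733, K−S=13.3467, hold=17.8455 ⇒ V=17.8455 continue | (k=3,j=3): S=168.9194, K−S=0.0000, hold=3.1093 ⇒ V=3.1093 continue
k=2: (k=2,j=0): S=78.7356, K−S=59.0844, hold=56.4255 ⇒ V=59.0844 exercise | (k=2,j=1): S=106.8500, K−S=30.9700, hold=30.6322 ⇒ V=30.9700 exercise | (k=2,j=2): S=145.0033, K−S=0.0000, hold=9.8982 ⇒ V=9.8982 continue
k=1: (k=1,j=0): S=91.7219, K−S=46.0981, hold=43.4392 ⇒ V=46.0981 exercise | (k=1,j=1): S=124.4733, K−S=13.3467, hold=19.5008 ⇒ V=19.5008 continue
k=0: (k=0,j=0): S=106.8500, K−S=30.9700, hold=31.4862 ⇒ V=31.4862 continue

price = 31.4862
tree:
31.4862
46.0981 19.5008
59.0844 30.9700 9.8982
70.2320 46.0981 17.8455 3.1093
79.8013 59.0844 30.9700 6.6899 0.0000
88.0158 70.2320 46.0981 14.3939 0.0000 0.0000
95.0672 79.8013 59.0844 30.9700 0.0000 0.0000 0.0000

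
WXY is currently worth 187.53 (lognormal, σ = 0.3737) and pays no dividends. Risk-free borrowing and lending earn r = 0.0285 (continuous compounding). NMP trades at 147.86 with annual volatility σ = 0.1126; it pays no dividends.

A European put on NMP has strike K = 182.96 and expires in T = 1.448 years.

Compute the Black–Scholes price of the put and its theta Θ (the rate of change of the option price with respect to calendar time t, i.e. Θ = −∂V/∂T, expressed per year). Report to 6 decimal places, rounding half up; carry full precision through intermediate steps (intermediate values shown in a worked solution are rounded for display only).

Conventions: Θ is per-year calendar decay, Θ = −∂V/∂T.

price = 28.766289
Θ = 3.204874

σ√T = 0.1126·√1.448 = 0.135495
d₁ = (ln(S/K) + (r+σ²/2)T) / (σ√T) = (ln(147.86/182.96) + (0.0285+0.1126²/2)·1.448) / 0.135495 = (-0.213002 + 0.050447) / 0.135495 = -1.199708
d₂ = d₁ − σ√T = -1.199708 − 0.135495 = -1.335203
e^{−rT} = 0.959572
N(−d₁) = 0.884874,  N(−d₂) = 0.909095
Put price V = K·e^{−rT}·N(−d₂) − S·N(−d₁) = 159.603710 − 130.837421 = 28.766289
φ(d₁) = (1/√(2π))·e^{−d₁²/2} = 0.194254
Θ = −S·φ(d₁)·σ/(2√T) + r·K·e^{−rT}·N(−d₂) = −1.343832 + 4.548706 = 3.204874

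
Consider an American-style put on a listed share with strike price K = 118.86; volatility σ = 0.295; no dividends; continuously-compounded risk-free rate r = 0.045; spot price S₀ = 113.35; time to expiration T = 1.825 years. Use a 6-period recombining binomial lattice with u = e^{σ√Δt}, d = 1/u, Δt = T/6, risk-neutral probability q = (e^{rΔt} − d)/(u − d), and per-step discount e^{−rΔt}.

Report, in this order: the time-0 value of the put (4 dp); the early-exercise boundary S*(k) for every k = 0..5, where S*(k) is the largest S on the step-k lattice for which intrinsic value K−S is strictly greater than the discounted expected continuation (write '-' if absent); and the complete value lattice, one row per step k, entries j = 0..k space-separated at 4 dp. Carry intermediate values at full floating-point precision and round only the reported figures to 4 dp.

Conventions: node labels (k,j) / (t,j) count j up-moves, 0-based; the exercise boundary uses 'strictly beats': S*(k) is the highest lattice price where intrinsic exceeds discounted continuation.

params: Δt=0.30417 u=1.17668 d=0.84985 q=0.50158 e^(-rΔt)=0.98641
t_6 payoffs: 76.1556 59.7326 36.9937 5.5100 0.0000 0.0000 0.0000
t_5: node(5,0) S=50.2494 payoff=68.6106 vs cont=66.9948 → 68.6106 [stop]  node(5,1) S=69.5740 payoff=49.2860 vs cont=47.6702 → 49.2860 [stop]  node(5,2) S=96.3304 payoff=22.5296 vs cont=20.9138 → 22.5296 [stop]  node(5,3) S=133.3766 payoff=0.0000 vs cont=2.7089 → 2.7089 [wait]  node(5,4) S=184.6698 payoff=0.0000 vs cont=0.0000 → 0.0000 [wait]  node(5,5) S=255.6891 payoff=0.0000 vs cont=0.0000 → 0.0000 [wait]  ⇒ S*(5)=96.3304
t_4: node(4,0) S=59.1274 payoff=59.7326 vs cont=58.1168 → 59.7326 [stop]  node(4,1) S=81.8663 payoff=36.9937 vs cont=35.3779 → 36.9937 [stop]  node(4,2) S=113.3500 payoff=5.5100 vs cont=12.4168 → 12.4168 [wait]  node(4,3) S=156.9415 payoff=0.0000 vs cont=1.3318 → 1.3318 [wait]  node(4,4) S=217.2972 payoff=0.0000 vs cont=0.0000 → 0.0000 [wait]  ⇒ S*(4)=81.8663
t_3: node(3,0) S=69.5740 payoff=49.2860 vs cont=47.6702 → 49.2860 [stop]  node(3,1) S=96.3304 payoff=22.5296 vs cont=24.3310 → 24.3310 [wait]  node(3,2) S=133.3766 payoff=0.0000 vs cont=6.7635 → 6.7635 [wait]  node(3,3) S=184.6698 payoff=0.0000 vs cont=0.6548 → 0.6548 [wait]  ⇒ S*(3)=69.5740
t_2: node(2,0) S=81.8663 payoff=36.9937 vs cont=36.2691 → 36.9937 [stop]  node(2,1) S=113.3500 payoff=5.5100 vs cont=15.3085 → 15.3085 [wait]  node(2,2) S=156.9415 payoff=0.0000 vs cont=3.6492 → 3.6492 [wait]  ⇒ S*(2)=81.8663
t_1: node(1,0) S=96.3304 payoff=22.5296 vs cont=25.7617 → 25.7617 [wait]  node(1,1) S=133.3766 payoff=0.0000 vs cont=9.3318 → 9.3318 [wait]  ⇒ S*(1)=-
t_0: node(0,0) S=113.3500 payoff=5.5100 vs cont=17.2826 → 17.2826 [wait]  ⇒ S*(0)=-

price = 17.2826
boundary = - - 81.8663 69.5740 81.8663 96.3304
tree:
17.2826
25.7617 9.3318
36.9937 15.3085 3.6492
49.2860 24.3310 6.7635 0.6548
59.7326 36.9937 12.4168 1.3318 0.0000
68.6106 49.2860 22.5296 2.7089 0.0000 0.0000
76.1556 59.7326 36.9937 5.5100 0.0000 0.0000 0.0000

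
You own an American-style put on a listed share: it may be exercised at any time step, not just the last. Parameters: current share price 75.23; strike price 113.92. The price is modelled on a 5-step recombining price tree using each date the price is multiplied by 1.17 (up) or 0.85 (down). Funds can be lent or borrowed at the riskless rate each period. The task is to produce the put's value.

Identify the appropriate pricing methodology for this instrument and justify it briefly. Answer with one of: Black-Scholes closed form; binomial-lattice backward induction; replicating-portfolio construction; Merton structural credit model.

Key observation: early exercise of the strike-113.92 put must be checked at each of the 5 dates (spot 75.23), which forces a node-by-node comparison of intrinsic and continuation value backward from expiry.

framework: binomial-lattice backward induction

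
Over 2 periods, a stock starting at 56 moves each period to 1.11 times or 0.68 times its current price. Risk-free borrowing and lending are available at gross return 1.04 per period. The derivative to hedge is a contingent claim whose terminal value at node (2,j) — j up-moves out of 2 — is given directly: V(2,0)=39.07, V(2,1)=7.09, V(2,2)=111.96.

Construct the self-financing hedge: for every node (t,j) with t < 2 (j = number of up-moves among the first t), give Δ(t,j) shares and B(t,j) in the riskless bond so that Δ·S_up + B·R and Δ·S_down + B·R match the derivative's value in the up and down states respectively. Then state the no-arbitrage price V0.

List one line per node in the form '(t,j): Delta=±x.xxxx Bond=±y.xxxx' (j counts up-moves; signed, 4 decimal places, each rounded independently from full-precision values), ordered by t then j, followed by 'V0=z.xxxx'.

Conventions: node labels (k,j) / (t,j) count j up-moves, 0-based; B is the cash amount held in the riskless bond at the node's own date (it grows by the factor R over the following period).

(0,0): Delta=3.2980 Bond=-109.3886
(1,0): Delta=-1.9530 Bond=86.1952
(1,1): Delta=3.9235 Bond=-152.6451
V0=75.2986

No-arbitrage ⇒ martingale measure with p* = (R−d)/(u−d) = 0.8372.
At maturity the claim pays: V(2,0)=39.0700, V(2,1)=7.0900, V(2,2)=111.9600
(1,0): S=38.0800. Δ = (V_up−V_dn)/(S_up−S_dn) = (7.0900−39.0700)/(42.2688−25.8944) = -1.9530. V = [p*·7.0900 + (1−p*)·39.0700]/1.04 = 11.8231. B = V − Δ·S = 86.1952.
(1,1): S=62.1600. Δ = (V_up−V_dn)/(S_up−S_dn) = (111.9600−7.0900)/(68.9976−42.2688) = 3.9235. V = [p*·111.9600 + (1−p*)·7.0900]/1.04 = 91.2386. B = V − Δ·S = -152.6451.
(0,0): S=56.0000. Δ = (V_up−V_dn)/(S_up−S_dn) = (91.2386−11.8231)/(62.1600−38.0800) = 3.2980. V = [p*·91.2386 + (1−p*)·11.8231]/1.04 = 75.2986. B = V − Δ·S = -109.3886.
Sanity check at the root: Δ(0,0)·S0 + B(0,0) reproduces V0 = 75.2986.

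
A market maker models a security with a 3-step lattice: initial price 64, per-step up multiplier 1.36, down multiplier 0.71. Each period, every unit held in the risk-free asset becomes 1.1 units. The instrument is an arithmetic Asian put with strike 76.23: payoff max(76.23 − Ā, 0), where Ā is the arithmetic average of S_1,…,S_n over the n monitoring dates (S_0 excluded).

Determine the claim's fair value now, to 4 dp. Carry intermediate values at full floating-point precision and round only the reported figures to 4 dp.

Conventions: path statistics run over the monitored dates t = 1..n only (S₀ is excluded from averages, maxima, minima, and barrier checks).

Under the martingale measure an up-move has probability p* = 0.6000; value the claim as the probability-weighted average of per-path payoffs, discounted 3 periods at R = 1.1.
Enumerate all 2^3 = 8 price paths (U = up ×1.36, D = down ×0.71); each path with k up-moves has probability p*^k·(1−p*)^(3−k).
DDD: Ā=33.5362, payoff=42.6938, prob=0.064000
UDD: Ā=64.2384, payoff=11.9916, prob=0.096000
DUD: Ā=50.3718, payoff=25.8582, prob=0.096000
UUD: Ā=96.4867, payoff=0.0000, prob=0.144000
DDU: Ā=40.5264, payoff=35.7036, prob=0.096000
UDU: Ā=77.6281, payoff=0.0000, prob=0.144000
DUU: Ā=63.7614, payoff=12.4686, prob=0.144000
UUU: Ā=122.1345, payoff=0.0000, prob=0.216000
Price = Σ prob·payoff / R^3 = 11.589005 / 1.331000 = 8.7070

price = 8.7070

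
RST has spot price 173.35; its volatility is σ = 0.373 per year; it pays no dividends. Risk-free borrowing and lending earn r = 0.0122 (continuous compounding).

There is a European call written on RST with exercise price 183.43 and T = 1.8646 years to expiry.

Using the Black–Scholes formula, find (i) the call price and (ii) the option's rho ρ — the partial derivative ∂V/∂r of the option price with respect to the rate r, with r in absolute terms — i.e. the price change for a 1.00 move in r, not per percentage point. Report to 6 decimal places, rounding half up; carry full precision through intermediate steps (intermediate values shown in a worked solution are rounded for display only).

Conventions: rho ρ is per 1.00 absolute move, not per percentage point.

price = 32.544167
ρ = 125.078337

σ√T = 0.373·√1.8646 = 0.509333
d₁ = (ln(S/K) + (r+σ²/2)T) / (σ√T) = (ln(173.35/183.43) + (0.0122+0.373²/2)·1.8646) / 0.509333 = (-0.056520 + 0.152458) / 0.509333 = 0.188359
d₂ = d₁ − σ√T = 0.188359 − 0.509333 = -0.320973
e^{−rT} = 0.977509
N(d₁) = 0.574703,  N(d₂) = 0.374115
Call price V = S·N(d₁) − K·e^{−rT}·N(d₂) = 99.624686 − 67.080519 = 32.544167
ρ = K·T·e^{−rT}·N(d₂) = 125.078337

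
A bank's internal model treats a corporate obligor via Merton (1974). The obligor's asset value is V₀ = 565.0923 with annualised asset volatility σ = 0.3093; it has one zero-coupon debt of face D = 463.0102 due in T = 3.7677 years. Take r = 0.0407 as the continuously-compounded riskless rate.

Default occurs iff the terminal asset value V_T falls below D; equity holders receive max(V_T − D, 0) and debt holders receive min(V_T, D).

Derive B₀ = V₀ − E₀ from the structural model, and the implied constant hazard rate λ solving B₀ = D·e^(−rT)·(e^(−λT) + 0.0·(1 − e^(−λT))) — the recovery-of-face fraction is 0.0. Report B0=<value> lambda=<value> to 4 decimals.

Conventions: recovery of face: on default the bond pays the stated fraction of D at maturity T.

Apply the equity-as-call identities (strike 463.0102, horizon 3.7677 years):
d₁ = [ln(V₀/D) + (r + σ²/2)T] / (σ√T)
   = [ln(565.0923/463.0102) + (0.0407 + 0.5·0.3093²)·3.7677] / (0.3093·√3.7677)
   = [0.199240 + 0.333567] / 0.600369 = 0.887466
d₂ = d₁ − σ√T = 0.887466 − 0.600369 = 0.287097
N(d₁) = 0.812586,  N(d₂) = 0.612981,  e^(−rT) = 0.857833
E₀ = V₀·N(d₁) − D·e^(−rT)·N(d₂)
   = 565.0923·0.812586 − 463.0102·0.857833·0.612981 = 215.718815
B₀ = V₀ − E₀ = 565.0923 − 215.718815 = 349.373485
e^(−λT) = (B₀·e^(rT)/D − 0)/(1 − 0) = (349.3735·1.165728/463.0102 − 0)/1 = 0.87962276
λ = −ln(0.87962276)/3.7677 = 0.034043

B0=349.3735 lambda=0.0340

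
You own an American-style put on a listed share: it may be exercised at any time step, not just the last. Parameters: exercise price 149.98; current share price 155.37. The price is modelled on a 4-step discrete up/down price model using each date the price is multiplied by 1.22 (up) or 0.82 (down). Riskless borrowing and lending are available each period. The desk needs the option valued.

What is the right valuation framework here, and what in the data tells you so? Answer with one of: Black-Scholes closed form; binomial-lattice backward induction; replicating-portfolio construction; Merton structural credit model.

Key observation: with exercise allowed before expiry on a discrete up/down model (4 steps from spot 155.37), the strike-149.98 put's value must be rolled back through the tree testing early exercise at each node.

framework: binomial-lattice backward induction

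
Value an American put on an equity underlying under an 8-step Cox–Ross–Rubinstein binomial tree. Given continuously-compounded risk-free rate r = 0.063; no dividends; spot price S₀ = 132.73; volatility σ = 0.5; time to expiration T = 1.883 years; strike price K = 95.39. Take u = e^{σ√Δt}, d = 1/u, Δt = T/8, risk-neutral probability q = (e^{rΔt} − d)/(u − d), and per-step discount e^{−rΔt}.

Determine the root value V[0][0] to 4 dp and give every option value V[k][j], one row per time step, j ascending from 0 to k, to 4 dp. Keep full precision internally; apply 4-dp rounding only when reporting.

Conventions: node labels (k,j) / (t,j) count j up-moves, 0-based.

Δt=0.23538  u=1.27453  d=0.78460  q=0.47014  discount=0.98528
step 8 (expiry): payoffs max(K−S,0) = 76.3280 64.4251 45.0899 13.6811 0.0000 0.0000 0.0000 0.0000 0.0000
k=7: (k=7,j=0): S=24.2951, K−S=71.0949, hold=69.6908 ⇒ V=71.0949 exercise | (k=7,j=1): S=39.4656, K−S=55.9244, hold=54.5203 ⇒ V=55.9244 exercise | (k=7,j=2): S=64.1090, K−S=31.2810, hold=29.8769 ⇒ V=31.2810 exercise | (k=7,j=3): S=104.1404, K−S=0.0000, hold=7.1423 ⇒ V=7.1423 continue | (k=7,j=4): S=169.1683, K−S=0.0000, hold=0.0000 ⇒ V=0.0000 continue | (k=7,j=5): S=274.8015, K−S=0.0000, hold=0.0000 ⇒ V=0.0000 continue | (k=7,j=6): S=446.3947, K−S=0.0000, hold=0.0000 ⇒ V=0.0000 continue | (k=7,j=7): S=725.1352, K−S=0.0000, hold=0.0000 ⇒ V=0.0000 continue
k=6: (k=6,j=0): S=30.9649, K−S=64.4251, hold=63.0211 ⇒ V=64.4251 exercise | (k=6,j=1): S=50.3001, K−S=45.0899, hold=43.6858 ⇒ V=45.0899 exercise | (k=6,j=2): S=81.7089, K−S=13.6811, hold=19.6390 ⇒ V=19.6390 continue | (k=6,j=3): S=132.7300, K−S=0.0000, hold=3.7287 ⇒ V=3.7287 continue | (k=6,j=4): S=215.6101, K−S=0.0000, hold=0.0000 ⇒ V=0.0000 continue | (k=6,j=5): S=350.2427, K−S=0.0000, hold=0.0000 ⇒ V=0.0000 continue | (k=6,j=6): S=568.9433, K−S=0.0000, hold=0.0000 ⇒ V=0.0000 continue
k=5: (k=5,j=0): S=39.4656, K−S=55.9244, hold=54.5203 ⇒ V=55.9244 exercise | (k=5,j=1): S=64.1090, K−S=31.2810, hold=32.6367 ⇒ V=32.6367 continue | (k=5,j=2): S=104.1404, K−S=0.0000, hold=11.9799 ⇒ V=11.9799 continue | (k=5,j=3): S=169.1683, K−S=0.0000, hold=1.9466 ⇒ V=1.9466 continue | (k=5,j=4): S=274.8015, K−S=0.0000, hold=0.0000 ⇒ V=0.0000 continue | (k=5,j=5): S=446.3947, K−S=0.0000, hold=0.0000 ⇒ V=0.0000 continue
k=4: (k=4,j=0): S=50.3001, K−S=45.0899, hold=44.3138 ⇒ V=45.0899 exercise | (k=4,j=1): S=81.7089, K−S=13.6811, hold=22.5876 ⇒ V=22.5876 continue | (k=4,j=2): S=132.7300, K−S=0.0000, hold=7.1559 ⇒ V=7.1559 continue | (k=4,j=3): S=215.6101, K−S=0.0000, hold=1.0162 ⇒ V=1.0162 continue | (k=4,j=4): S=350.2427, K−S=0.0000, hold=0.0000 ⇒ V=0.0000 continue
k=3: (k=3,j=0): S=64.1090, K−S=31.2810, hold=34.0026 ⇒ V=34.0026 continue | (k=3,j=1): S=104.1404, K−S=0.0000, hold=15.1068 ⇒ V=15.1068 continue | (k=3,j=2): S=169.1683, K−S=0.0000, hold=4.2065 ⇒ V=4.2065 continue | (k=3,j=3): S=274.8015, K−S=0.0000, hold=0.5305 ⇒ V=0.5305 continue
k=2: (k=2,j=0): S=81.7089, K−S=13.6811, hold=24.7491 ⇒ V=24.7491 continue | (k=2,j=1): S=132.7300, K−S=0.0000, hold=9.8352 ⇒ V=9.8352 continue | (k=2,j=2): S=215.6101, K−S=0.0000, hold=2.4418 ⇒ V=2.4418 continue
k=1: (k=1,j=0): S=104.1404, K−S=0.0000, hold=17.4763 ⇒ V=17.4763 continue | (k=1,j=1): S=169.1683, K−S=0.0000, hold=6.2656 ⇒ V=6.2656 continue
k=0: (k=0,j=0): S=132.7300, K−S=0.0000, hold=12.0260 ⇒ V=12.0260 continue

price = 12.0260
tree:
12.0260
17.4763 6.2656
24.7491 9.8352 2.4418
34.0026 15.1068 4.2065 0.5305
45.0899 22.5876 7.1559 1.0162 0.0000
55.9244 32.6367 11.9799 1.9466 0.0000 0.0000
64.4251 45.0899 19.6390 3.7287 0.0000 0.0000 0.0000
71.0949 55.9244 31.2810 7.1423 0.0000 0.0000 0.0000 0.0000
76.3280 64.4251 45.0899 13.6811 0.0000 0.0000 0.0000 0.0000 0.0000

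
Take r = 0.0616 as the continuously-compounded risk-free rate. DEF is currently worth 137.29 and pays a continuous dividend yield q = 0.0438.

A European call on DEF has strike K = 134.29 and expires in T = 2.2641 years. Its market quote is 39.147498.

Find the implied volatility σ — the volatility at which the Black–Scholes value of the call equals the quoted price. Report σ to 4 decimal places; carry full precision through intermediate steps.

sigma = 0.4988

At σ = 0.4988 the Black–Scholes value reproduces the quote:
σ√T = 0.4988·√2.2641 = 0.750541
d₁ = (ln(S/K) + (r−q+σ²/2)T) / (σ√T) = (ln(137.29/134.29) + (0.0616−0.0438+0.4988²/2)·2.2641) / 0.750541 = (0.022094 + 0.321957) / 0.750541 = 0.458404
d₂ = d₁ − σ√T = 0.458404 − 0.750541 = -0.292137
e^{−rT} = 0.869820
e^{−qT} = 0.905591
N(d₁) = 0.676669,  N(d₂) = 0.385091
V = S·e^{−qT}·N(d₁) − K·e^{−rT}·N(d₂) = 84.129260 − 44.981762 = 39.147498 (matching the quote); vega is positive throughout, so no other σ reproduces this price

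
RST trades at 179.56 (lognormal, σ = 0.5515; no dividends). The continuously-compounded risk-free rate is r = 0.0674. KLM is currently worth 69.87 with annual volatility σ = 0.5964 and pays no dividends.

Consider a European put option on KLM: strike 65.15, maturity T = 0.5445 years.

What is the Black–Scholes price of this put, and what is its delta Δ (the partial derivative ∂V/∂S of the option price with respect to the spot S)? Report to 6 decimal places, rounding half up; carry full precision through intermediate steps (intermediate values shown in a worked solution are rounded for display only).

σ√T = 0.5964·√0.5445 = 0.440085
d₁ = (ln(S/K) + (r+σ²/2)T) / (σ√T) = (ln(69.87/65.15) + (0.0674+0.5964²/2)·0.5445) / 0.440085 = (0.069944 + 0.133537) / 0.440085 = 0.462367
d₂ = d₁ − σ√T = 0.462367 − 0.440085 = 0.022282
e^{−rT} = 0.963966
N(−d₁) = 0.321909,  N(−d₂) = 0.491112
Put price V = K·e^{−rT}·N(−d₂) − S·N(−d₁) = 30.842973 − 22.491788 = 8.351185
Δ = −N(−d₁) = -0.321909

price = 8.351185
Δ = -0.321909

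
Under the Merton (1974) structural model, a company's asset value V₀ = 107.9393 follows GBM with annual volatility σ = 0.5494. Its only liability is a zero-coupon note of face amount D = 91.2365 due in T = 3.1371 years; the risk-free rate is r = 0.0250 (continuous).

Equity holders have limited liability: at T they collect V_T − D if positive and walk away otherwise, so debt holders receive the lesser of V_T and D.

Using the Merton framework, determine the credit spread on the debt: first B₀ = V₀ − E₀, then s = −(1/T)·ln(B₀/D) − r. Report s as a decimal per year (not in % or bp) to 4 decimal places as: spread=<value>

Equity is a call on the firm's assets struck at D = 91.2365:
d₁ = [ln(V₀/D) + (r + σ²/2)T] / (σ√T)
   = [ln(107.9393/91.2365) + (0.0250 + 0.5·0.5494²)·3.1371] / (0.5494·√3.1371)
   = [0.168114 + 0.551879] / 0.973090 = 0.739904
d₂ = d₁ − σ√T = 0.739904 − 0.973090 = -0.233185
N(d₁) = 0.770321,  N(d₂) = 0.407809,  e^(−rT) = 0.924569
E₀ = V₀·N(d₁) − D·e^(−rT)·N(d₂)
   = 107.9393·0.770321 − 91.2365·0.924569·0.407809 = 48.747424
B₀ = V₀ − E₀ = 107.9393 − 48.747424 = 59.191876
spread = −(1/T)·ln(B₀/D) − r = −(1/3.1371)·ln(59.191876/91.2365) − 0.0250 = 0.11292060

spread=0.1129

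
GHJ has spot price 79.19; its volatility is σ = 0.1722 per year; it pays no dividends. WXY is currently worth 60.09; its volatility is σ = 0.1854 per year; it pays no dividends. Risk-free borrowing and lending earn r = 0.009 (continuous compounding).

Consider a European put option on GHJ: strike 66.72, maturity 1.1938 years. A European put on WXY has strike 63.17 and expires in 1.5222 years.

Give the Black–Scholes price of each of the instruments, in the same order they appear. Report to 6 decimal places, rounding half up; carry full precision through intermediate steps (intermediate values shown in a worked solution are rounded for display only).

[GHJ put K=66.72]
σ√T = 0.1722·√1.1938 = 0.188148
d₁ = (ln(S/K) + (r+σ²/2)T) / (σ√T) = (ln(79.19/66.72) + (0.009+0.1722²/2)·1.1938) / 0.188148 = (0.171345 + 0.028444) / 0.188148 = 1.061874
d₂ = d₁ − σ√T = 1.061874 − 0.188148 = 0.873727
e^{−rT} = 0.989313
N(−d₁) = 0.144146,  N(−d₂) = 0.191134
price = K·e^{−rT}·N(−d₂) − S·N(−d₁) = 12.616148 − 11.414948 = 1.201200
[WXY put K=63.17]
σ√T = 0.1854·√1.5222 = 0.228742
d₁ = (ln(S/K) + (r+σ²/2)T) / (σ√T) = (ln(60.09/63.17) + (0.009+0.1854²/2)·1.5222) / 0.228742 = (-0.049986 + 0.039861) / 0.228742 = -0.044263
d₂ = d₁ − σ√T = -0.044263 − 0.228742 = -0.273005
e^{−rT} = 0.986394
N(−d₁) = 0.517653,  N(−d₂) = 0.607575
price = K·e^{−rT}·N(−d₂) − S·N(−d₁) = 37.858314 − 31.105752 = 6.752562

price(GHJ put K=66.72) = 1.201200
price(WXY put K=63.17) = 6.752562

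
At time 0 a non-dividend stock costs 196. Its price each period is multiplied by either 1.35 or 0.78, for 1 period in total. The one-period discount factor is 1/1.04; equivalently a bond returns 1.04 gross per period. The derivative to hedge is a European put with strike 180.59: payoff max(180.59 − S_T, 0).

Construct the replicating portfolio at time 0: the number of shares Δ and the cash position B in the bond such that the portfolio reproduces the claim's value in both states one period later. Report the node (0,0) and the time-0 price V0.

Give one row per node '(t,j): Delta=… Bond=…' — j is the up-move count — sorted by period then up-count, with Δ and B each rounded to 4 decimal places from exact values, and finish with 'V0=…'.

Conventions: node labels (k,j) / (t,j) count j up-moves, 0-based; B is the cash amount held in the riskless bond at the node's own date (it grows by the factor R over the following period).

(0,0): Delta=-0.2480 Bond=63.1048
V0=14.4907

The replicating-portfolio and risk-neutral prices coincide; use p* = (1.04−0.78)/(1.35−0.78) = 0.4561 for the latter.
At maturity the claim pays: V(1,0)=27.7100, V(1,1)=0.0000
Node (0,0) S=196.0000: V=(p*·0.0000+(1−p*)·27.7100)/1.04=14.4907; Δ=(0.0000−27.7100)/(264.6000−152.8800)=-0.2480; B=V−Δ·S=63.1048
Sanity check at the root: Δ(0,0)·S0 + B(0,0) reproduces V0 = 14.4907.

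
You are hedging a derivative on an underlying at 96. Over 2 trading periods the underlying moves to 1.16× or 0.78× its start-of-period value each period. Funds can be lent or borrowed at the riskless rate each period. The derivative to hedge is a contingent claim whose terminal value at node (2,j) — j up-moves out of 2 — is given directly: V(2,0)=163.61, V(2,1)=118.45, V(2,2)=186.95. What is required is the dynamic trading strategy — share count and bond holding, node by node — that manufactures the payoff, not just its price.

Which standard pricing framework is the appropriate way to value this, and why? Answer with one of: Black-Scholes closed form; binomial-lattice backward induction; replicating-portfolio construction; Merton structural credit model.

framework: replicating-portfolio construction

Key observation: what is demanded is not a single number but the (Δ, B) position at each node of the 1.16/0.78 tree starting at 96; constructing those positions is the replicating-portfolio method.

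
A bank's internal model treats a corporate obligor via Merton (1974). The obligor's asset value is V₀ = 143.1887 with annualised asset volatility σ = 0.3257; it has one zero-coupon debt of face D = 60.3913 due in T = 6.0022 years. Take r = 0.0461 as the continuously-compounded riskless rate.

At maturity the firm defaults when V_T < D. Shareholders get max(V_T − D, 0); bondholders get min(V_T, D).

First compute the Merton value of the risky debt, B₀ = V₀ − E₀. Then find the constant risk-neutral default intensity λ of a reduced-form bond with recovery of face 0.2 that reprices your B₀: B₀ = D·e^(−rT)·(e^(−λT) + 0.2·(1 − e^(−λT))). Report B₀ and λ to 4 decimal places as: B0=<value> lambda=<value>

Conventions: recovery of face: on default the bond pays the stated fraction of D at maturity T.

B0=43.6924 lambda=0.0098

Apply the equity-as-call identities (strike 60.3913, horizon 6.0022 years):
d₁ = [ln(V₀/D) + (r + σ²/2)T] / (σ√T)
   = [ln(143.1887/60.3913) + (0.0461 + 0.5·0.3257²)·6.0022] / (0.3257·√6.0022)
   = [0.863318 + 0.595060] / 0.797945 = 1.827667
d₂ = d₁ − σ√T = 1.827667 − 0.797945 = 1.029722
N(d₁) = 0.966200,  N(d₂) = 0.848430,  e^(−rT) = 0.758281
E₀ = V₀·N(d₁) − D·e^(−rT)·N(d₂)
   = 143.1887·0.966200 − 60.3913·0.758281·0.848430 = 99.496331
B₀ = V₀ − E₀ = 143.1887 − 99.496331 = 43.692369
e^(−λT) = (B₀·e^(rT)/D − 0.2)/(1 − 0.2) = (43.6924·1.318773/60.3913 − 0.2)/0.8 = 0.94264567
λ = −ln(0.94264567)/6.0022 = 0.009841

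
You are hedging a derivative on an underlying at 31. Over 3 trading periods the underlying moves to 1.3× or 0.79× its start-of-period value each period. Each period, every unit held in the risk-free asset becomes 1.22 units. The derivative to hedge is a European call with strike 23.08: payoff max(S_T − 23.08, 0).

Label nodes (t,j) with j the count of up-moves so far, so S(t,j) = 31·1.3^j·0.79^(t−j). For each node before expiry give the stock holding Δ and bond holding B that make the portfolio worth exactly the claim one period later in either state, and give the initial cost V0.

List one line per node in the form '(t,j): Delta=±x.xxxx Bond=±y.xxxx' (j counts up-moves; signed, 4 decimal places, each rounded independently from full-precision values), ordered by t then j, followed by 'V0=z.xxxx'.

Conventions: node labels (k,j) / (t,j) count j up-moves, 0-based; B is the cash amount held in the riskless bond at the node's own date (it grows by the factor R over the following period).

Since d<R<u, set p* = (R−d)/(u−d) = 0.8431; price each node as the discounted p*-expectation of its children.
Expiry values: V(3,0)=0.0000, V(3,1)=2.0712, V(3,2)=18.3081, V(3,3)=45.0270
(2,0): S=19.3471. Δ = (V_up−V_dn)/(S_up−S_dn) = (2.0712−0.0000)/(25.1512−15.2842) = 0.2099. V = [p*·2.0712 + (1−p*)·0.0000]/1.22 = 1.4314. B = V − Δ·S = -2.6298.
(2,1): S=31.8370. Δ = (V_up−V_dn)/(S_up−S_dn) = (18.3081−2.0712)/(41.3881−25.1512) = 1.0000. V = [p*·18.3081 + (1−p*)·2.0712]/1.22 = 12.9190. B = V − Δ·S = -18.9180.
(2,2): S=52.3900. Δ = (V_up−V_dn)/(S_up−S_dn) = (45.0270−18.3081)/(68.1070−41.3881) = 1.0000. V = [p*·45.0270 + (1−p*)·18.3081]/1.22 = 33.4720. B = V − Δ·S = -18.9180.
(1,0): S=24.4900. Δ = (V_up−V_dn)/(S_up−S_dn) = (12.9190−1.4314)/(31.8370−19.3471) = 0.9197. V = [p*·12.9190 + (1−p*)·1.4314]/1.22 = 9.1123. B = V − Δ·S = -13.4123.
(1,1): S=40.3000. Δ = (V_up−V_dn)/(S_up−S_dn) = (33.4720−12.9190)/(52.3900−31.8370) = 1.0000. V = [p*·33.4720 + (1−p*)·12.9190]/1.22 = 24.7934. B = V − Δ·S = -15.5066.
(0,0): S=31.0000. Δ = (V_up−V_dn)/(S_up−S_dn) = (24.7934−9.1123)/(40.3000−24.4900) = 0.9918. V = [p*·24.7934 + (1−p*)·9.1123]/1.22 = 18.3063. B = V − Δ·S = -12.4410.
Verification: the root portfolio costs Δ(0,0)·S0 + B(0,0) = 18.3063, matching V0.

(0,0): Delta=0.9918 Bond=-12.4410
(1,0): Delta=0.9197 Bond=-13.4123
(1,1): Delta=1.0000 Bond=-15.5066
(2,0): Delta=0.2099 Bond=-2.6298
(2,1): Delta=1.0000 Bond=-18.9180
(2,2): Delta=1.0000 Bond=-18.9180
V0=18.3063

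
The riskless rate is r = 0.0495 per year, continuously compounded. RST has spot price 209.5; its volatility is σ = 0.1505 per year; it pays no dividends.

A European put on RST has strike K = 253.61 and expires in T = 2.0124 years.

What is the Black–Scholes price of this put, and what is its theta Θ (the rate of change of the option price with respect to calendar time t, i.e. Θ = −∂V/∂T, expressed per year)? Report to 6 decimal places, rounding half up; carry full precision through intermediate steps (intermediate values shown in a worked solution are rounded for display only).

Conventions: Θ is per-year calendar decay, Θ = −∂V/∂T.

σ√T = 0.1505·√2.0124 = 0.213498
d₁ = (ln(S/K) + (r+σ²/2)T) / (σ√T) = (ln(209.5/253.61) + (0.0495+0.1505²/2)·2.0124) / 0.213498 = (-0.191074 + 0.122404) / 0.213498 = -0.321640
d₂ = d₁ − σ√T = -0.321640 − 0.213498 = -0.535138
e^{−rT} = 0.905187
N(−d₁) = 0.626137,  N(−d₂) = 0.703723
Put price V = K·e^{−rT}·N(−d₂) − S·N(−d₁) = 161.549719 − 131.175746 = 30.373973
φ(d₁) = (1/√(2π))·e^{−d₁²/2} = 0.378831
Θ = −S·φ(d₁)·σ/(2√T) + r·K·e^{−rT}·N(−d₂) = −4.209971 + 7.996711 = 3.786740

price = 30.373973
Θ = 3.786740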